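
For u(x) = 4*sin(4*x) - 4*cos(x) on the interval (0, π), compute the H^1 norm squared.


||u||_{H^1(0,π)}^2 = -512/15 + 152*π

u'(x) = 4*sin(x) + 16*cos(4*x).
Expand u² and (u')² and integrate term by term on (0, π), using: for integers n ≥ 1, ∫_0^π sin²(nx) dx = ∫_0^π cos²(nx) dx = π/2; for n ≠ n', ∫_0^π sin(nx)sin(n'x) dx = ∫_0^π cos(nx)cos(n'x) dx = 0; and by product-to-sum, ∫_0^π sin(nx)cos(n'x) dx = ½∫_0^π [sin((n+n')x) + sin((n−n')x)] dx, which is 0 when n+n' is even and 2n/(n²−n'²) when n+n' is odd (it need not vanish on (0, π)).
  u² squared terms: (-4)²·∫cos(x)² dx = 16·π/2 = 8*π;  (4)²·∫sin(4x)² dx = 16·π/2 = 8*π.
  u² cross terms: 2·(-4)·(4)·∫cos(x)·sin(4x) dx = -32·(8/15) = -256/15.
  So ∫_0^π u² dx = 8*π + 8*π − 256/15 = -256/15 + 16*π.
  (u')² squared terms: (4)²·∫sin(x)² dx = 16·π/2 = 8*π;  (16)²·∫cos(4x)² dx = 256·π/2 = 128*π.
  (u')² cross terms: 2·(4)·(16)·∫sin(x)·cos(4x) dx = 128·(-2/15) = -256/15.
  So ∫_0^π (u')² dx = 8*π + 128*π − 256/15 = -256/15 + 136*π.
||u||_{H^1}^2 = (-256/15 + 16*π) + (-256/15 + 136*π) = -512/15 + 152*π.


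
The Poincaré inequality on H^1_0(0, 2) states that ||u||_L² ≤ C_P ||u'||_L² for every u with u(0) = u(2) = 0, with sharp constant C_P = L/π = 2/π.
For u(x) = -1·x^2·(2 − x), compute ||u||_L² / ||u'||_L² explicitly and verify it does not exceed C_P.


||u||_L² / ||u'||_L² = sqrt(14)/7 < C_P = 2/π.

u(x) = -1·x^2·(2 − x), so u'(x) = x*(3*x - 4).
u(x) = -1·x^2·(2 − x) vanishes at x = 0 and x = 2, so u ∈ H^1_0(0, 2). Differentiate via the product rule and integrate the resulting polynomials term by term.
  ∫_0^2 u² dx = ∫_0^2 (x^6 - 4*x^5 + 4*x^4) dx. Term by term:
    ∫_0^2 x^6 dx = 128/7;  ∫_0^2 -4*x^5 dx = -128/3;  ∫_0^2 4*x^4 dx = 128/5.
  Sum: 128/7 − 128/3 + 128/5 = 128/105.
  ∫_0^2 (u')² dx = ∫_0^2 (9*x^4 - 24*x^3 + 16*x^2) dx. Term by term:
    ∫_0^2 9*x^4 dx = 288/5;  ∫_0^2 -24*x^3 dx = -96;  ∫_0^2 16*x^2 dx = 128/3.
  Sum: 288/5 − 96 + 128/3 = 64/15.
∫_0^2 u² dx = 128/105, so ||u||_L² = 8*sqrt(210)/105.
∫_0^2 (u')² dx = 64/15, so ||u'||_L² = 8*sqrt(15)/15.
Ratio ||u||_L² / ||u'||_L² = sqrt(14)/7.
Sharp Poincaré constant on H^1_0(0, 2) is C_P = L/π = 2/π, achieved by sin(π/2·x).
A polynomial bump cannot attain the sharp Poincaré constant (only the first sine eigenfunction does), so the ratio is strictly less than C_P, consistent with ||u||_L² ≤ C_P ||u'||_L².


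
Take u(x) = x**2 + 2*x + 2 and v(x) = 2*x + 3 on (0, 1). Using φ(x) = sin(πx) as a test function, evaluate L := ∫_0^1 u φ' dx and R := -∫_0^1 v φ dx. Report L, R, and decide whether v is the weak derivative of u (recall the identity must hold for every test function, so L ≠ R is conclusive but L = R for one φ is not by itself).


LHS = -6/π, RHS = -8/π. No, v is not the weak derivative of u.

u(x) = x**2 + 2*x + 2, classical derivative u'(x) = 2*x + 2.
φ(x) = sin(πx), so φ'(x) = π*cos(π*x).
Note φ(0) = φ(1) = 0, so the boundary term u·φ vanishes.
LHS = ∫_0^1 u(x) φ'(x) dx = ∫_0^1 (π*x^2*cos(π*x) + 2*π*x*cos(π*x) + 2*π*cos(π*x)) dx. Term by term:
  ∫_0^1 2*π*cos(π*x) dx = 0;  ∫_0^1 π*x^2*cos(π*x) dx = -2/π;  ∫_0^1 2*π*x*cos(π*x) dx = -4/π.
Sum: 0 − 2/π − 4/π = -6/π.
So LHS = -6/π.
∫_0^1 v(x) φ(x) dx = ∫_0^1 (2*x*sin(π*x) + 3*sin(π*x)) dx. Term by term:
  ∫_0^1 3*sin(π*x) dx = 6/π;  ∫_0^1 2*x*sin(π*x) dx = 2/π.
Sum: 6/π + 2/π = 8/π.
So RHS = -∫_0^1 v(x) φ(x) dx = -8/π.
LHS − RHS = 2/π ≠ 0, so the identity fails.
(For a valid weak derivative the identity must hold for EVERY test function, in particular this one. The failure shows v is NOT the weak derivative of u.)
Correct weak derivative would be u'(x) = 2*x + 2.


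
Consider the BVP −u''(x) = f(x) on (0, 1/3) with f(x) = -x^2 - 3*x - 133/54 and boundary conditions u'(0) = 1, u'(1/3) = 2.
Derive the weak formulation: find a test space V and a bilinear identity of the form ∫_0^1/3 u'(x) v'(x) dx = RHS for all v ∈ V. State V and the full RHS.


V = H^1(0, 1/3) (v unrestricted at boundary; u is determined up to an additive constant); weak form: ∫_0^1/3 u'v' dx = ∫_0^1/3 (-x^2 - 3*x - 133/54) v dx + 2·v(1/3) − v(0) for all v ∈ V.

Multiply both sides by a test function v and integrate from 0 to 1/3:
  ∫_0^1/3 −u''(x) v(x) dx = ∫_0^1/3 f(x) v(x) dx.
Integrate the LHS by parts once:
  ∫_0^1/3 −u'' v dx = −[u'(x) v(x)]_0^1/3 + ∫_0^1/3 u'(x) v'(x) dx.
Thus ∫_0^1/3 u'(x) v'(x) dx = ∫_0^1/3 f(x) v(x) dx + [u'(x) v(x)]_0^1/3.
Choose V so that boundary terms are either known or forced to vanish.
u has inhomogeneous Neumann u'(0) = 1, u'(1/3) = 2. [u' v]_0^1/3 = (2)·v(1/3) − (1)·v(0) = 2·v(1/3) − v(0). Take V = H^1(0, 1/3); boundary term becomes part of RHS.
Weak formulation: find u (satisfying any essential BC) such that ∫_0^1/3 u'(x) v'(x) dx = ∫_0^1/3 f v dx + 2·v(1/3) − v(0) for all v ∈ V (Neumann data are natural BCs: they enter the RHS as boundary terms).
Substituting f(x) = -x^2 - 3*x - 133/54, the right-hand side is ∫_0^1/3 (-x^2 - 3*x - 133/54) v dx + 2·v(1/3) − v(0).
Compatibility check (pure Neumann): taking v ≡ 1 ∈ V gives 0 = ∫_0^1/3 f dx + (2) − (1), i.e. ∫_0^1/3 f dx must equal u'(0) − u'(1/3) = -1. Indeed ∫_0^1/3 (-x^2 - 3*x - 133/54) dx = -1, so the data are compatible. The solution is then unique only up to an additive constant (fix it e.g. by requiring ∫_0^1/3 u dx = 0).


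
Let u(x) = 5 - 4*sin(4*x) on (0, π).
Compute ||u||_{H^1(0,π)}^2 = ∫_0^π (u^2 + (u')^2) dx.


||u||_{H^1(0,π)}^2 = 161*π

u'(x) = -16*cos(4*x).
Expand u² and (u')² and integrate term by term on (0, π), using: for integers n ≥ 1, ∫_0^π sin²(nx) dx = ∫_0^π cos²(nx) dx = π/2; for n ≠ n', ∫_0^π sin(nx)sin(n'x) dx = ∫_0^π cos(nx)cos(n'x) dx = 0; and by product-to-sum, ∫_0^π sin(nx)cos(n'x) dx = ½∫_0^π [sin((n+n')x) + sin((n−n')x)] dx, which is 0 when n+n' is even and 2n/(n²−n'²) when n+n' is odd (it need not vanish on (0, π)). For the constant mode: ∫_0^π 1 dx = π, ∫_0^π cos(nx) dx = 0, ∫_0^π sin(nx) dx = (1−(−1)^n)/n.
  u² squared terms: (5)²·∫1 dx = 25·π = 25*π;  (-4)²·∫sin(4x)² dx = 16·π/2 = 8*π.
  u² cross terms: 2·(5)·(-4)·∫1·sin(4x) dx = -40·(0) = 0.
  So ∫_0^π u² dx = 25*π + 8*π + 0 = 33*π.
  (u')² squared terms: (-16)²·∫cos(4x)² dx = 256·π/2 = 128*π.
  So ∫_0^π (u')² dx = 128*π.
||u||_{H^1}^2 = (33*π) + (128*π) = 161*π.


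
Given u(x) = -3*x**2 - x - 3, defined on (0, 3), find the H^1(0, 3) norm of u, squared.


||u||_{H^1}^2 = 11649/10

The H^1 norm (squared) on an interval (0, L) is
  ||u||_{H^1}^2 = ∫_0^L u(x)^2 dx + ∫_0^L u'(x)^2 dx.
Compute u'(x) = -6*x - 1.
Then u(x)^2 = 9*x**4 + 6*x**3 + 19*x**2 + 6*x + 9 and u'(x)^2 = 36*x**2 + 12*x + 1.
Integrate each monomial from 0 to 3 using ∫_0^3 c·x^n dx = c·3^(n+1)/(n+1):
  ∫_0^3 u(x)^2 dx = ∫_0^3 (9*x^4 + 6*x^3 + 19*x^2 + 6*x + 9) dx. Term by term:
    ∫_0^3 9*x^4 dx = 2187/5;  ∫_0^3 6*x^3 dx = 243/2;  ∫_0^3 19*x^2 dx = 171;
    ∫_0^3 6*x dx = 27;  ∫_0^3 9 dx = 27.
  Sum: 2187/5 + 243/2 + 171 + 27 + 27 = 7839/10.
  ∫_0^3 u'(x)^2 dx = ∫_0^3 (36*x^2 + 12*x + 1) dx. Term by term:
    ∫_0^3 36*x^2 dx = 324;  ∫_0^3 12*x dx = 54;  ∫_0^3 1 dx = 3.
  Sum: 324 + 54 + 3 = 381.
Adding: ||u||_{H^1}^2 = 7839/10 + 381 = 11649/10.


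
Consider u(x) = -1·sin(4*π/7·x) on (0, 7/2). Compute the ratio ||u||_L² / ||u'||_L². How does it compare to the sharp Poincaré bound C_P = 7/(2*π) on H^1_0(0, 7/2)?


||u||_L² / ||u'||_L² = 7/(4*π) < C_P = 7/(2*π).

u(x) = -1·sin(4*π/7·x), so u'(x) = -4*π*cos(4*π*x/7)/7.
Writing u(x) = A·sin(kπx/L) with A = -1 and k = 2, use ∫_0^L sin²(kπx/L) dx = L/2 and ∫_0^L cos²(kπx/L) dx = L/2.
u² = 1·sin²(4*π/7·x) and (u')² = 16*π^2/49·cos²(4*π/7·x), and each of sin², cos² integrates to L/2 = 7/4 over (0, 7/2).
∫_0^7/2 u² dx = 7/4, so ||u||_L² = sqrt(7)/2.
∫_0^7/2 (u')² dx = 4*π^2/7, so ||u'||_L² = 2*sqrt(7)*π/7.
Ratio ||u||_L² / ||u'||_L² = 7/(4*π).
Sharp Poincaré constant on H^1_0(0, 7/2) is C_P = L/π = 7/(2*π), achieved by sin(2*π/7·x).
This is the k = 2 harmonic; the ratio L/(kπ) is strictly less than C_P = L/π, consistent with the sharp inequality ||u||_L² ≤ C_P ||u'||_L².


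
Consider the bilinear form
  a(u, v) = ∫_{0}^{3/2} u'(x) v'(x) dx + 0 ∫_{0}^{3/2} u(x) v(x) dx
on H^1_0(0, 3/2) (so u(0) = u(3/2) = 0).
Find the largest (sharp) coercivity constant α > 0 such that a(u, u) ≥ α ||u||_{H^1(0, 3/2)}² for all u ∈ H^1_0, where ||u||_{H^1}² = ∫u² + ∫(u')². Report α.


α = 4*π^2/(9 + 4*π^2)

Coercivity of a(·,·) on H^1_0(0, 3/2) means a(u, u) ≥ α ||u||_{H^1}² for every u ∈ H^1_0.
The interval has length L = 3/2, and Poincaré/coercivity depend only on L. Here a(u, u) = ∫(u')² + (0)·∫u².
Here c = 0, so a(u,u) = ∫(u')² alone. The condition a(u,u) ≥ α||u||_{H^1}² reads (1−α)∫(u')² ≥ (α−c)∫u². Any admissible α is ≤ 1 (rapidly oscillating u have ∫u²/∫(u')² → 0), and α = 1 would force 0 ≥ (1−c)∫u², impossible since c < 1; so 1−α > 0. By the sharp Poincaré inequality on H^1_0 of an interval of length L, ∫(u')² ≥ (π/L)²∫u² with equality for the first sine mode sin(π(x−x₀)/L) (x₀ the left endpoint), so the inequality holds for all u iff (1−α)(π/L)² ≥ α − c, i.e. α ≤ ((π/L)² + c)/((π/L)² + 1) = (1 + c(L/π)²)/(1 + (L/π)²). (Direct route, valid since c ≤ 0: Poincaré gives c∫u² ≥ c(L/π)²∫(u')², so a(u,u) ≥ (1 + c(L/π)²)∫(u')², while ||u||_{H^1}² ≤ (1 + (L/π)²)∫(u')²; dividing yields the same α.) With (π/L)² = 4*π^2/9 and c = 0, the largest admissible constant is α = ((π/L)² + c)/((π/L)² + 1).
Simplifying, α = 4*π^2/(9 + 4*π^2).


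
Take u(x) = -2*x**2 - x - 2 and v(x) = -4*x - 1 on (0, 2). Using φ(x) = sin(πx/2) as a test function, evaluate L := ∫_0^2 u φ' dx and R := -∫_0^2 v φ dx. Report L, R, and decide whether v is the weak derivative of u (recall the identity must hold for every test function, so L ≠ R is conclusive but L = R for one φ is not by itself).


LHS = 20/π, RHS = 20/π. Yes, v = u' weakly.

u(x) = -2*x**2 - x - 2, classical derivative u'(x) = -4*x - 1.
φ(x) = sin(πx/2), so φ'(x) = π*cos(π*x/2)/2.
Note φ(0) = φ(2) = 0, so the boundary term u·φ vanishes.
LHS = ∫_0^2 u(x) φ'(x) dx = ∫_0^2 (-π*x^2*cos(π*x/2) - π*x*cos(π*x/2)/2 - π*cos(π*x/2)) dx. Term by term:
  ∫_0^2 -π*cos(π*x/2) dx = 0;  ∫_0^2 -π*x^2*cos(π*x/2) dx = 16/π;  ∫_0^2 -π*x*cos(π*x/2)/2 dx = 4/π.
Sum: 0 + 16/π + 4/π = 20/π.
So LHS = 20/π.
∫_0^2 v(x) φ(x) dx = ∫_0^2 (-4*x*sin(π*x/2) - sin(π*x/2)) dx. Term by term:
  ∫_0^2 -sin(π*x/2) dx = -4/π;  ∫_0^2 -4*x*sin(π*x/2) dx = -16/π.
Sum: -4/π − 16/π = -20/π.
So RHS = -∫_0^2 v(x) φ(x) dx = 20/π.
LHS = RHS, so the identity holds for this test φ.
Moreover u is smooth here and v(x) = u'(x) = -4*x - 1 pointwise, so the identity holds for every test function. Hence v is the weak derivative of u.


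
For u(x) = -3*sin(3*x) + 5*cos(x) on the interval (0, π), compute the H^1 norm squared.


||u||_{H^1(0,π)}^2 = 70*π

u'(x) = -5*sin(x) - 9*cos(3*x).
Expand u² and (u')² and integrate term by term on (0, π), using: for integers n ≥ 1, ∫_0^π sin²(nx) dx = ∫_0^π cos²(nx) dx = π/2; for n ≠ n', ∫_0^π sin(nx)sin(n'x) dx = ∫_0^π cos(nx)cos(n'x) dx = 0; and by product-to-sum, ∫_0^π sin(nx)cos(n'x) dx = ½∫_0^π [sin((n+n')x) + sin((n−n')x)] dx, which is 0 when n+n' is even and 2n/(n²−n'²) when n+n' is odd (it need not vanish on (0, π)).
  u² squared terms: (-3)²·∫sin(3x)² dx = 9·π/2 = 9*π/2;  (5)²·∫cos(x)² dx = 25·π/2 = 25*π/2.
  u² cross terms: 2·(-3)·(5)·∫sin(3x)·cos(x) dx = -30·(0) = 0.
  So ∫_0^π u² dx = 9*π/2 + 25*π/2 + 0 = 17*π.
  (u')² squared terms: (-9)²·∫cos(3x)² dx = 81·π/2 = 81*π/2;  (-5)²·∫sin(x)² dx = 25·π/2 = 25*π/2.
  (u')² cross terms: 2·(-9)·(-5)·∫cos(3x)·sin(x) dx = 90·(0) = 0.
  So ∫_0^π (u')² dx = 81*π/2 + 25*π/2 + 0 = 53*π.
||u||_{H^1}^2 = (17*π) + (53*π) = 70*π.


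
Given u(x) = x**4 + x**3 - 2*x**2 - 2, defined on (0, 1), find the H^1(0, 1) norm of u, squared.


||u||_{H^1}^2 = 7499/1260

The H^1 norm (squared) on an interval (0, L) is
  ||u||_{H^1}^2 = ∫_0^L u(x)^2 dx + ∫_0^L u'(x)^2 dx.
Compute u'(x) = 4*x**3 + 3*x**2 - 4*x.
Then u(x)^2 = x**8 + 2*x**7 - 3*x**6 - 4*x**5 - 4*x**3 + 8*x**2 + 4 and u'(x)^2 = 16*x**6 + 24*x**5 - 23*x**4 - 24*x**3 + 16*x**2.
Integrate each monomial from 0 to 1 using ∫_0^1 c·x^n dx = c·1^(n+1)/(n+1):
  ∫_0^1 u(x)^2 dx = ∫_0^1 (x^8 + 2*x^7 - 3*x^6 - 4*x^5 - 4*x^3 + 8*x^2 + 4) dx. Term by term:
    ∫_0^1 x^8 dx = 1/9;  ∫_0^1 2*x^7 dx = 1/4;  ∫_0^1 -3*x^6 dx = -3/7;
    ∫_0^1 -4*x^5 dx = -2/3;  ∫_0^1 -4*x^3 dx = -1;  ∫_0^1 8*x^2 dx = 8/3;
    ∫_0^1 4 dx = 4.
  Sum: 1/9 + 1/4 − 3/7 − 2/3 − 1 + 8/3 + 4 = 1243/252.
  ∫_0^1 u'(x)^2 dx = ∫_0^1 (16*x^6 + 24*x^5 - 23*x^4 - 24*x^3 + 16*x^2) dx. Term by term:
    ∫_0^1 16*x^6 dx = 16/7;  ∫_0^1 24*x^5 dx = 4;  ∫_0^1 -23*x^4 dx = -23/5;
    ∫_0^1 -24*x^3 dx = -6;  ∫_0^1 16*x^2 dx = 16/3.
  Sum: 16/7 + 4 − 23/5 − 6 + 16/3 = 107/105.
Adding: ||u||_{H^1}^2 = 1243/252 + 107/105 = 7499/1260.


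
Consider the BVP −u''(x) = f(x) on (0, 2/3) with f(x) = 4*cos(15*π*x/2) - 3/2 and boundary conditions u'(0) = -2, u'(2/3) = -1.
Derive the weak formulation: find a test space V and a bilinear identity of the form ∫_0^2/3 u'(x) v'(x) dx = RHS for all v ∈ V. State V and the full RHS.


V = H^1(0, 2/3) (v unrestricted at boundary; u is determined up to an additive constant); weak form: ∫_0^2/3 u'v' dx = ∫_0^2/3 (4*cos(15*π*x/2) - 3/2) v dx − v(2/3) + 2·v(0) for all v ∈ V.

Multiply both sides by a test function v and integrate from 0 to 2/3:
  ∫_0^2/3 −u''(x) v(x) dx = ∫_0^2/3 f(x) v(x) dx.
Integrate the LHS by parts once:
  ∫_0^2/3 −u'' v dx = −[u'(x) v(x)]_0^2/3 + ∫_0^2/3 u'(x) v'(x) dx.
Thus ∫_0^2/3 u'(x) v'(x) dx = ∫_0^2/3 f(x) v(x) dx + [u'(x) v(x)]_0^2/3.
Choose V so that boundary terms are either known or forced to vanish.
u has inhomogeneous Neumann u'(0) = -2, u'(2/3) = -1. [u' v]_0^2/3 = (-1)·v(2/3) − (-2)·v(0) = − v(2/3) + 2·v(0). Take V = H^1(0, 2/3); boundary term becomes part of RHS.
Weak formulation: find u (satisfying any essential BC) such that ∫_0^2/3 u'(x) v'(x) dx = ∫_0^2/3 f v dx − v(2/3) + 2·v(0) for all v ∈ V (Neumann data are natural BCs: they enter the RHS as boundary terms).
Substituting f(x) = 4*cos(15*π*x/2) - 3/2, the right-hand side is ∫_0^2/3 (4*cos(15*π*x/2) - 3/2) v dx − v(2/3) + 2·v(0).
Compatibility check (pure Neumann): taking v ≡ 1 ∈ V gives 0 = ∫_0^2/3 f dx + (-1) − (-2), i.e. ∫_0^2/3 f dx must equal u'(0) − u'(2/3) = -1. Indeed ∫_0^2/3 (4*cos(15*π*x/2) - 3/2) dx = -1, so the data are compatible. The solution is then unique only up to an additive constant (fix it e.g. by requiring ∫_0^2/3 u dx = 0).


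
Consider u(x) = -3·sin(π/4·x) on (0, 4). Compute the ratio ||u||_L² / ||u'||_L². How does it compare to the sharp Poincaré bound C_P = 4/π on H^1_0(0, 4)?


||u||_L² / ||u'||_L² = 4/π = C_P.

u(x) = -3·sin(π/4·x), so u'(x) = -3*π*cos(π*x/4)/4.
Writing u(x) = A·sin(kπx/L) with A = -3 and k = 1, use ∫_0^L sin²(kπx/L) dx = L/2 and ∫_0^L cos²(kπx/L) dx = L/2.
u² = 9·sin²(π/4·x) and (u')² = 9*π^2/16·cos²(π/4·x), and each of sin², cos² integrates to L/2 = 2 over (0, 4).
∫_0^4 u² dx = 18, so ||u||_L² = 3*sqrt(2).
∫_0^4 (u')² dx = 9*π^2/8, so ||u'||_L² = 3*sqrt(2)*π/4.
Ratio ||u||_L² / ||u'||_L² = 4/π.
Sharp Poincaré constant on H^1_0(0, 4) is C_P = L/π = 4/π, achieved by sin(π/4·x).
This is the k = 1 eigenfunction (up to amplitude), so the ratio equals the sharp Poincaré constant exactly.


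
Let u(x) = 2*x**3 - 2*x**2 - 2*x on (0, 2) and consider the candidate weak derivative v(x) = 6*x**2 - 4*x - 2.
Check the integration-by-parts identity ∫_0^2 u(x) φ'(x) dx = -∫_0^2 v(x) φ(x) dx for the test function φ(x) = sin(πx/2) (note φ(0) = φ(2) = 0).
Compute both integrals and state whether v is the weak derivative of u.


LHS = -24/π + 192/π^3, RHS = -24/π + 192/π^3. Yes, v = u' weakly.

u(x) = 2*x**3 - 2*x**2 - 2*x, classical derivative u'(x) = 6*x**2 - 4*x - 2.
φ(x) = sin(πx/2), so φ'(x) = π*cos(π*x/2)/2.
Note φ(0) = φ(2) = 0, so the boundary term u·φ vanishes.
LHS = ∫_0^2 u(x) φ'(x) dx = ∫_0^2 (π*x^3*cos(π*x/2) - π*x^2*cos(π*x/2) - π*x*cos(π*x/2)) dx. Term by term:
  ∫_0^2 π*x^3*cos(π*x/2) dx = -48/π + 192/π^3;  ∫_0^2 -π*x*cos(π*x/2) dx = 8/π;  ∫_0^2 -π*x^2*cos(π*x/2) dx = 16/π.
Sum: -48/π + 192/π^3 + 8/π + 16/π = -24/π + 192/π^3.
So LHS = -24/π + 192/π^3.
∫_0^2 v(x) φ(x) dx = ∫_0^2 (6*x^2*sin(π*x/2) - 4*x*sin(π*x/2) - 2*sin(π*x/2)) dx. Term by term:
  ∫_0^2 -2*sin(π*x/2) dx = -8/π;  ∫_0^2 -4*x*sin(π*x/2) dx = -16/π;  ∫_0^2 6*x^2*sin(π*x/2) dx = -192/π^3 + 48/π.
Sum: -8/π − 16/π + -192/π^3 + 48/π = -192/π^3 + 24/π.
So RHS = -∫_0^2 v(x) φ(x) dx = -24/π + 192/π^3.
LHS = RHS, so the identity holds for this test φ.
Moreover u is smooth here and v(x) = u'(x) = 6*x**2 - 4*x - 2 pointwise, so the identity holds for every test function. Hence v is the weak derivative of u.


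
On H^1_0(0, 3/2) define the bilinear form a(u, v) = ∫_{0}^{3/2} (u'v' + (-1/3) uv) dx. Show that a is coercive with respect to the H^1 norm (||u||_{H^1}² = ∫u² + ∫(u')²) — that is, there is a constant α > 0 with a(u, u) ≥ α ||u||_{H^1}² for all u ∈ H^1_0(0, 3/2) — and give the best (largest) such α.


α = (-3 + 4*π^2)/(9 + 4*π^2)

Coercivity of a(·,·) on H^1_0(0, 3/2) means a(u, u) ≥ α ||u||_{H^1}² for every u ∈ H^1_0.
The interval has length L = 3/2, and Poincaré/coercivity depend only on L. Here a(u, u) = ∫(u')² + (-1/3)·∫u².
Here c = -1/3 < 0 with |c| < (π/L)² = 4*π^2/9, so coercivity still holds. The condition a(u,u) ≥ α||u||_{H^1}² reads (1−α)∫(u')² ≥ (α−c)∫u². Any admissible α is ≤ 1 (rapidly oscillating u have ∫u²/∫(u')² → 0), and α = 1 would force 0 ≥ (1−c)∫u², impossible since c < 1; so 1−α > 0. By the sharp Poincaré inequality on H^1_0 of an interval of length L, ∫(u')² ≥ (π/L)²∫u² with equality for the first sine mode sin(π(x−x₀)/L) (x₀ the left endpoint), so the inequality holds for all u iff (1−α)(π/L)² ≥ α − c, i.e. α ≤ ((π/L)² + c)/((π/L)² + 1) = (1 + c(L/π)²)/(1 + (L/π)²). (Direct route, valid since c ≤ 0: Poincaré gives c∫u² ≥ c(L/π)²∫(u')², so a(u,u) ≥ (1 + c(L/π)²)∫(u')², while ||u||_{H^1}² ≤ (1 + (L/π)²)∫(u')²; dividing yields the same α.) With (π/L)² = 4*π^2/9 and c = -1/3, the largest admissible constant is α = ((π/L)² + c)/((π/L)² + 1).
Simplifying, α = (-3 + 4*π^2)/(9 + 4*π^2).


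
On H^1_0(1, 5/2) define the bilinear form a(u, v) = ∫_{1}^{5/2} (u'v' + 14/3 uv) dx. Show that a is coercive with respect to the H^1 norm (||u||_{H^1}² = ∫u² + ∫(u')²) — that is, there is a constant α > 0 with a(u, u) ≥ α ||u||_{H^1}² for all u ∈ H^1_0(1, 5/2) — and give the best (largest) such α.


α = 1

Coercivity of a(·,·) on H^1_0(1, 5/2) means a(u, u) ≥ α ||u||_{H^1}² for every u ∈ H^1_0.
The interval has length L = 3/2, and Poincaré/coercivity depend only on L. Here a(u, u) = ∫(u')² + (14/3)·∫u².
Here c = 14/3 ≥ 1, so a(u,u) = ∫(u')² + c∫u² ≥ ∫(u')² + ∫u² = ||u||_{H^1}², i.e. α = 1 works. No larger α is possible: a(u,u) ≥ α||u||_{H^1}² means (1−α)∫(u')² ≥ (α−c)∫u², and for the modes u_n = sin(nπ(x−x₀)/L) (x₀ the left endpoint) one has ∫u_n²/∫(u_n')² = (L/(nπ))² → 0, so a(u_n,u_n)/||u_n||_{H^1}² → 1. Hence the optimal constant is α = 1.
Therefore α = 1.


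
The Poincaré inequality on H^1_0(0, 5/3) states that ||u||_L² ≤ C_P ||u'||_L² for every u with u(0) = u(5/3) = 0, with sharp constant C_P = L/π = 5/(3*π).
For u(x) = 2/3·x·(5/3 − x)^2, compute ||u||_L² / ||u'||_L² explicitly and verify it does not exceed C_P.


||u||_L² / ||u'||_L² = 5*sqrt(14)/42 < C_P = 5/(3*π).

u(x) = 2/3·x·(5/3 − x)^2, so u'(x) = 2*x^2 - 40*x/9 + 50/27.
u(x) = 2/3·x·(5/3 − x)^2 vanishes at x = 0 and x = 5/3, so u ∈ H^1_0(0, 5/3). Differentiate via the product rule and integrate the resulting polynomials term by term.
  ∫_0^5/3 u² dx = ∫_0^5/3 (4*x^6/9 - 80*x^5/27 + 200*x^4/27 - 2000*x^3/243 + 2500*x^2/729) dx. Term by term:
    ∫_0^5/3 4*x^6/9 dx = 312500/137781;  ∫_0^5/3 -80*x^5/27 dx = -625000/59049;  ∫_0^5/3 200*x^4/27 dx = 125000/6561;
    ∫_0^5/3 -2000*x^3/243 dx = -312500/19683;  ∫_0^5/3 2500*x^2/729 dx = 312500/59049.
  Sum: 312500/137781 − 625000/59049 + 125000/6561 − 312500/19683 + 312500/59049 = 62500/413343.
  ∫_0^5/3 (u')² dx = ∫_0^5/3 (4*x^4 - 160*x^3/9 + 2200*x^2/81 - 4000*x/243 + 2500/729) dx. Term by term:
    ∫_0^5/3 4*x^4 dx = 2500/243;  ∫_0^5/3 -160*x^3/9 dx = -25000/729;  ∫_0^5/3 2200*x^2/81 dx = 275000/6561;
    ∫_0^5/3 -4000*x/243 dx = -50000/2187;  ∫_0^5/3 2500/729 dx = 12500/2187.
  Sum: 2500/243 − 25000/729 + 275000/6561 − 50000/2187 + 12500/2187 = 5000/6561.
∫_0^5/3 u² dx = 62500/413343, so ||u||_L² = 250*sqrt(7)/1701.
∫_0^5/3 (u')² dx = 5000/6561, so ||u'||_L² = 50*sqrt(2)/81.
Ratio ||u||_L² / ||u'||_L² = 5*sqrt(14)/42.
Sharp Poincaré constant on H^1_0(0, 5/3) is C_P = L/π = 5/(3*π), achieved by sin(3*π/5·x).
A polynomial bump cannot attain the sharp Poincaré constant (only the first sine eigenfunction does), so the ratio is strictly less than C_P, consistent with ||u||_L² ≤ C_P ||u'||_L².


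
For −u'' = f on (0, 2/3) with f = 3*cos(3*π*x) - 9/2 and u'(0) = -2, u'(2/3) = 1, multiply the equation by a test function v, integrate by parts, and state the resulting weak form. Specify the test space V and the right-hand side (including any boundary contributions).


V = H^1(0, 2/3) (v unrestricted at boundary; u is determined up to an additive constant); weak form: ∫_0^2/3 u'v' dx = ∫_0^2/3 (3*cos(3*π*x) - 9/2) v dx + v(2/3) + 2·v(0) for all v ∈ V.

Multiply both sides by a test function v and integrate from 0 to 2/3:
  ∫_0^2/3 −u''(x) v(x) dx = ∫_0^2/3 f(x) v(x) dx.
Integrate the LHS by parts once:
  ∫_0^2/3 −u'' v dx = −[u'(x) v(x)]_0^2/3 + ∫_0^2/3 u'(x) v'(x) dx.
Thus ∫_0^2/3 u'(x) v'(x) dx = ∫_0^2/3 f(x) v(x) dx + [u'(x) v(x)]_0^2/3.
Choose V so that boundary terms are either known or forced to vanish.
u has inhomogeneous Neumann u'(0) = -2, u'(2/3) = 1. [u' v]_0^2/3 = (1)·v(2/3) − (-2)·v(0) = v(2/3) + 2·v(0). Take V = H^1(0, 2/3); boundary term becomes part of RHS.
Weak formulation: find u (satisfying any essential BC) such that ∫_0^2/3 u'(x) v'(x) dx = ∫_0^2/3 f v dx + v(2/3) + 2·v(0) for all v ∈ V (Neumann data are natural BCs: they enter the RHS as boundary terms).
Substituting f(x) = 3*cos(3*π*x) - 9/2, the right-hand side is ∫_0^2/3 (3*cos(3*π*x) - 9/2) v dx + v(2/3) + 2·v(0).
Compatibility check (pure Neumann): taking v ≡ 1 ∈ V gives 0 = ∫_0^2/3 f dx + (1) − (-2), i.e. ∫_0^2/3 f dx must equal u'(0) − u'(2/3) = -3. Indeed ∫_0^2/3 (3*cos(3*π*x) - 9/2) dx = -3, so the data are compatible. The solution is then unique only up to an additive constant (fix it e.g. by requiring ∫_0^2/3 u dx = 0).


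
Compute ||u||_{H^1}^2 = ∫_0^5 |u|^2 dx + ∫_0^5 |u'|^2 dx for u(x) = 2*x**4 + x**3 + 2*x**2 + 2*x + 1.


||u||_{H^1}^2 = 132272450/63

The H^1 norm (squared) on an interval (0, L) is
  ||u||_{H^1}^2 = ∫_0^L u(x)^2 dx + ∫_0^L u'(x)^2 dx.
Compute u'(x) = 8*x**3 + 3*x**2 + 4*x + 2.
Then u(x)^2 = 4*x**8 + 4*x**7 + 9*x**6 + 12*x**5 + 12*x**4 + 10*x**3 + 8*x**2 + 4*x + 1 and u'(x)^2 = 64*x**6 + 48*x**5 + 73*x**4 + 56*x**3 + 28*x**2 + 16*x + 4.
Integrate each monomial from 0 to 5 using ∫_0^5 c·x^n dx = c·5^(n+1)/(n+1):
  ∫_0^5 u(x)^2 dx = ∫_0^5 (4*x^8 + 4*x^7 + 9*x^6 + 12*x^5 + 12*x^4 + 10*x^3 + 8*x^2 + 4*x + 1) dx. Term by term:
    ∫_0^5 4*x^8 dx = 7812500/9;  ∫_0^5 4*x^7 dx = 390625/2;  ∫_0^5 9*x^6 dx = 703125/7;
    ∫_0^5 12*x^5 dx = 31250;  ∫_0^5 12*x^4 dx = 7500;  ∫_0^5 10*x^3 dx = 3125/2;
    ∫_0^5 8*x^2 dx = 1000/3;  ∫_0^5 4*x dx = 50;  ∫_0^5 1 dx = 5.
  Sum: 7812500/9 + 390625/2 + 703125/7 + 31250 + 7500 + 3125/2 + 1000/3 + 50 + 5 = 75884465/63.
  ∫_0^5 u'(x)^2 dx = ∫_0^5 (64*x^6 + 48*x^5 + 73*x^4 + 56*x^3 + 28*x^2 + 16*x + 4) dx. Term by term:
    ∫_0^5 64*x^6 dx = 5000000/7;  ∫_0^5 48*x^5 dx = 125000;  ∫_0^5 73*x^4 dx = 45625;
    ∫_0^5 56*x^3 dx = 8750;  ∫_0^5 28*x^2 dx = 3500/3;  ∫_0^5 16*x dx = 200;
    ∫_0^5 4 dx = 20.
  Sum: 5000000/7 + 125000 + 45625 + 8750 + 3500/3 + 200 + 20 = 18795995/21.
Adding: ||u||_{H^1}^2 = 75884465/63 + 18795995/21 = 132272450/63.


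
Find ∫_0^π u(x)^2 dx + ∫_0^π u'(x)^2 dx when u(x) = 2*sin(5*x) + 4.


||u||_{H^1(0,π)}^2 = 32/5 + 68*π

u'(x) = 10*cos(5*x).
Expand u² and (u')² and integrate term by term on (0, π), using: for integers n ≥ 1, ∫_0^π sin²(nx) dx = ∫_0^π cos²(nx) dx = π/2; for n ≠ n', ∫_0^π sin(nx)sin(n'x) dx = ∫_0^π cos(nx)cos(n'x) dx = 0; and by product-to-sum, ∫_0^π sin(nx)cos(n'x) dx = ½∫_0^π [sin((n+n')x) + sin((n−n')x)] dx, which is 0 when n+n' is even and 2n/(n²−n'²) when n+n' is odd (it need not vanish on (0, π)). For the constant mode: ∫_0^π 1 dx = π, ∫_0^π cos(nx) dx = 0, ∫_0^π sin(nx) dx = (1−(−1)^n)/n.
  u² squared terms: (4)²·∫1 dx = 16·π = 16*π;  (2)²·∫sin(5x)² dx = 4·π/2 = 2*π.
  u² cross terms: 2·(4)·(2)·∫1·sin(5x) dx = 16·(2/5) = 32/5.
  So ∫_0^π u² dx = 16*π + 2*π + 32/5 = 32/5 + 18*π.
  (u')² squared terms: (10)²·∫cos(5x)² dx = 100·π/2 = 50*π.
  So ∫_0^π (u')² dx = 50*π.
||u||_{H^1}^2 = (32/5 + 18*π) + (50*π) = 32/5 + 68*π.


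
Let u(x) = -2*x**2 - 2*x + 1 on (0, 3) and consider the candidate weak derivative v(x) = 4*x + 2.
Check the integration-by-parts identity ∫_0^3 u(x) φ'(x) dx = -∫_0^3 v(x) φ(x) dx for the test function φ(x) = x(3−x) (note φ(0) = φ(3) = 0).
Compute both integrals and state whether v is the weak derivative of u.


LHS = 36, RHS = -36. No, v is not the weak derivative of u.

u(x) = -2*x**2 - 2*x + 1, classical derivative u'(x) = -4*x - 2.
φ(x) = x(3−x), so φ'(x) = 3 - 2*x.
Note φ(0) = φ(3) = 0, so the boundary term u·φ vanishes.
LHS = ∫_0^3 u(x) φ'(x) dx = ∫_0^3 (4*x^3 - 2*x^2 - 8*x + 3) dx. Term by term:
  ∫_0^3 4*x^3 dx = 81;  ∫_0^3 -2*x^2 dx = -18;  ∫_0^3 -8*x dx = -36;
  ∫_0^3 3 dx = 9.
Sum: 81 − 18 − 36 + 9 = 36.
So LHS = 36.
∫_0^3 v(x) φ(x) dx = ∫_0^3 (-4*x^3 + 10*x^2 + 6*x) dx. Term by term:
  ∫_0^3 -4*x^3 dx = -81;  ∫_0^3 10*x^2 dx = 90;  ∫_0^3 6*x dx = 27.
Sum: -81 + 90 + 27 = 36.
So RHS = -∫_0^3 v(x) φ(x) dx = -36.
LHS − RHS = 72 ≠ 0, so the identity fails.
(For a valid weak derivative the identity must hold for EVERY test function, in particular this one. The failure shows v is NOT the weak derivative of u.)
Correct weak derivative would be u'(x) = -4*x - 2.


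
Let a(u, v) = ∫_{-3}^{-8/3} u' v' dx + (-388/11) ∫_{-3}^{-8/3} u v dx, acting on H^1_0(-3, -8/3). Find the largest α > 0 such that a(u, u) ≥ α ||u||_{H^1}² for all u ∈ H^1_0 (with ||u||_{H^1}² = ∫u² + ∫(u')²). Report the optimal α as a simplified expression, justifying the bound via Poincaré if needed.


α = (-388 + 99*π^2)/(11*(1 + 9*π^2))

Coercivity of a(·,·) on H^1_0(-3, -8/3) means a(u, u) ≥ α ||u||_{H^1}² for every u ∈ H^1_0.
The interval has length L = 1/3, and Poincaré/coercivity depend only on L. Here a(u, u) = ∫(u')² + (-388/11)·∫u².
Here c = -388/11 < 0 with |c| < (π/L)² = 9*π^2, so coercivity still holds. The condition a(u,u) ≥ α||u||_{H^1}² reads (1−α)∫(u')² ≥ (α−c)∫u². Any admissible α is ≤ 1 (rapidly oscillating u have ∫u²/∫(u')² → 0), and α = 1 would force 0 ≥ (1−c)∫u², impossible since c < 1; so 1−α > 0. By the sharp Poincaré inequality on H^1_0 of an interval of length L, ∫(u')² ≥ (π/L)²∫u² with equality for the first sine mode sin(π(x−x₀)/L) (x₀ the left endpoint), so the inequality holds for all u iff (1−α)(π/L)² ≥ α − c, i.e. α ≤ ((π/L)² + c)/((π/L)² + 1) = (1 + c(L/π)²)/(1 + (L/π)²). (Direct route, valid since c ≤ 0: Poincaré gives c∫u² ≥ c(L/π)²∫(u')², so a(u,u) ≥ (1 + c(L/π)²)∫(u')², while ||u||_{H^1}² ≤ (1 + (L/π)²)∫(u')²; dividing yields the same α.) With (π/L)² = 9*π^2 and c = -388/11, the largest admissible constant is α = ((π/L)² + c)/((π/L)² + 1).
Simplifying, α = (-388 + 99*π^2)/(11*(1 + 9*π^2)).


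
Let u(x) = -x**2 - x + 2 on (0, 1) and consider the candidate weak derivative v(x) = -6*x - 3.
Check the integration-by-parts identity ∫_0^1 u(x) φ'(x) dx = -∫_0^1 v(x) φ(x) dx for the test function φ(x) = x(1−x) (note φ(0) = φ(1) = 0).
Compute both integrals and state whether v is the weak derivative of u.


LHS = 1/3, RHS = 1. No, v is not the weak derivative of u.

u(x) = -x**2 - x + 2, classical derivative u'(x) = -2*x - 1.
φ(x) = x(1−x), so φ'(x) = 1 - 2*x.
Note φ(0) = φ(1) = 0, so the boundary term u·φ vanishes.
LHS = ∫_0^1 u(x) φ'(x) dx = ∫_0^1 (2*x^3 + x^2 - 5*x + 2) dx. Term by term:
  ∫_0^1 2*x^3 dx = 1/2;  ∫_0^1 x^2 dx = 1/3;  ∫_0^1 -5*x dx = -5/2;
  ∫_0^1 2 dx = 2.
Sum: 1/2 + 1/3 − 5/2 + 2 = 1/3.
So LHS = 1/3.
∫_0^1 v(x) φ(x) dx = ∫_0^1 (6*x^3 - 3*x^2 - 3*x) dx. Term by term:
  ∫_0^1 6*x^3 dx = 3/2;  ∫_0^1 -3*x^2 dx = -1;  ∫_0^1 -3*x dx = -3/2.
Sum: 3/2 − 1 − 3/2 = -1.
So RHS = -∫_0^1 v(x) φ(x) dx = 1.
LHS − RHS = -2/3 ≠ 0, so the identity fails.
(For a valid weak derivative the identity must hold for EVERY test function, in particular this one. The failure shows v is NOT the weak derivative of u.)
Correct weak derivative would be u'(x) = -2*x - 1.


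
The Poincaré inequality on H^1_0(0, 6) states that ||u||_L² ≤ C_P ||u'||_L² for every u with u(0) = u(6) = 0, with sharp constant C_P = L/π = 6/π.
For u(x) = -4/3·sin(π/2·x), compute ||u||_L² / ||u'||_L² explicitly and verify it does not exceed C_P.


||u||_L² / ||u'||_L² = 2/π < C_P = 6/π.

u(x) = -4/3·sin(π/2·x), so u'(x) = -2*π*cos(π*x/2)/3.
Writing u(x) = A·sin(kπx/L) with A = -4/3 and k = 3, use ∫_0^L sin²(kπx/L) dx = L/2 and ∫_0^L cos²(kπx/L) dx = L/2.
u² = 16/9·sin²(π/2·x) and (u')² = 4*π^2/9·cos²(π/2·x), and each of sin², cos² integrates to L/2 = 3 over (0, 6).
∫_0^6 u² dx = 16/3, so ||u||_L² = 4*sqrt(3)/3.
∫_0^6 (u')² dx = 4*π^2/3, so ||u'||_L² = 2*sqrt(3)*π/3.
Ratio ||u||_L² / ||u'||_L² = 2/π.
Sharp Poincaré constant on H^1_0(0, 6) is C_P = L/π = 6/π, achieved by sin(π/6·x).
This is the k = 3 harmonic; the ratio L/(kπ) is strictly less than C_P = L/π, consistent with the sharp inequality ||u||_L² ≤ C_P ||u'||_L².


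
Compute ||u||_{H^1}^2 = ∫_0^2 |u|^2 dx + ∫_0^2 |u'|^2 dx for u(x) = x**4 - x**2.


||u||_{H^1}^2 = 2048/9

The H^1 norm (squared) on an interval (0, L) is
  ||u||_{H^1}^2 = ∫_0^L u(x)^2 dx + ∫_0^L u'(x)^2 dx.
Compute u'(x) = 4*x**3 - 2*x.
Then u(x)^2 = x**8 - 2*x**6 + x**4 and u'(x)^2 = 16*x**6 - 16*x**4 + 4*x**2.
Integrate each monomial from 0 to 2 using ∫_0^2 c·x^n dx = c·2^(n+1)/(n+1):
  ∫_0^2 u(x)^2 dx = ∫_0^2 (x^8 - 2*x^6 + x^4) dx. Term by term:
    ∫_0^2 x^8 dx = 512/9;  ∫_0^2 -2*x^6 dx = -256/7;  ∫_0^2 x^4 dx = 32/5.
  Sum: 512/9 − 256/7 + 32/5 = 8416/315.
  ∫_0^2 u'(x)^2 dx = ∫_0^2 (16*x^6 - 16*x^4 + 4*x^2) dx. Term by term:
    ∫_0^2 16*x^6 dx = 2048/7;  ∫_0^2 -16*x^4 dx = -512/5;  ∫_0^2 4*x^2 dx = 32/3.
  Sum: 2048/7 − 512/5 + 32/3 = 21088/105.
Adding: ||u||_{H^1}^2 = 8416/315 + 21088/105 = 2048/9.


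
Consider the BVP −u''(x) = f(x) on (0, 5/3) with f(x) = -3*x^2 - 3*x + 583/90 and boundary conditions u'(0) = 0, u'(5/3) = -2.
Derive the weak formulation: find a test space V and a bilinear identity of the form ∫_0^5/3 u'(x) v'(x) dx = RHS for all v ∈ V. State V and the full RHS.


V = H^1(0, 5/3) (v unrestricted at boundary; u is determined up to an additive constant); weak form: ∫_0^5/3 u'v' dx = ∫_0^5/3 (-3*x^2 - 3*x + 583/90) v dx − 2·v(5/3) for all v ∈ V.

Multiply both sides by a test function v and integrate from 0 to 5/3:
  ∫_0^5/3 −u''(x) v(x) dx = ∫_0^5/3 f(x) v(x) dx.
Integrate the LHS by parts once:
  ∫_0^5/3 −u'' v dx = −[u'(x) v(x)]_0^5/3 + ∫_0^5/3 u'(x) v'(x) dx.
Thus ∫_0^5/3 u'(x) v'(x) dx = ∫_0^5/3 f(x) v(x) dx + [u'(x) v(x)]_0^5/3.
Choose V so that boundary terms are either known or forced to vanish.
u has inhomogeneous Neumann u'(0) = 0, u'(5/3) = -2. [u' v]_0^5/3 = (-2)·v(5/3) − (0)·v(0) = − 2·v(5/3). Take V = H^1(0, 5/3); boundary term becomes part of RHS.
Weak formulation: find u (satisfying any essential BC) such that ∫_0^5/3 u'(x) v'(x) dx = ∫_0^5/3 f v dx − 2·v(5/3) for all v ∈ V (Neumann data are natural BCs: they enter the RHS as boundary terms).
Substituting f(x) = -3*x^2 - 3*x + 583/90, the right-hand side is ∫_0^5/3 (-3*x^2 - 3*x + 583/90) v dx − 2·v(5/3).
Compatibility check (pure Neumann): taking v ≡ 1 ∈ V gives 0 = ∫_0^5/3 f dx + (-2) − (0), i.e. ∫_0^5/3 f dx must equal u'(0) − u'(5/3) = 2. Indeed ∫_0^5/3 (-3*x^2 - 3*x + 583/90) dx = 2, so the data are compatible. The solution is then unique only up to an additive constant (fix it e.g. by requiring ∫_0^5/3 u dx = 0).


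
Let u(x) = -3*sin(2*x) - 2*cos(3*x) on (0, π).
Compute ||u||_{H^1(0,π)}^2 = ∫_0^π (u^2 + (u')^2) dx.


||u||_{H^1(0,π)}^2 = -96 + 85*π/2

u'(x) = 6*sin(3*x) - 6*cos(2*x).
Expand u² and (u')² and integrate term by term on (0, π), using: for integers n ≥ 1, ∫_0^π sin²(nx) dx = ∫_0^π cos²(nx) dx = π/2; for n ≠ n', ∫_0^π sin(nx)sin(n'x) dx = ∫_0^π cos(nx)cos(n'x) dx = 0; and by product-to-sum, ∫_0^π sin(nx)cos(n'x) dx = ½∫_0^π [sin((n+n')x) + sin((n−n')x)] dx, which is 0 when n+n' is even and 2n/(n²−n'²) when n+n' is odd (it need not vanish on (0, π)).
  u² squared terms: (-3)²·∫sin(2x)² dx = 9·π/2 = 9*π/2;  (-2)²·∫cos(3x)² dx = 4·π/2 = 2*π.
  u² cross terms: 2·(-3)·(-2)·∫sin(2x)·cos(3x) dx = 12·(-4/5) = -48/5.
  So ∫_0^π u² dx = 9*π/2 + 2*π − 48/5 = -48/5 + 13*π/2.
  (u')² squared terms: (-6)²·∫cos(2x)² dx = 36·π/2 = 18*π;  (6)²·∫sin(3x)² dx = 36·π/2 = 18*π.
  (u')² cross terms: 2·(-6)·(6)·∫cos(2x)·sin(3x) dx = -72·(6/5) = -432/5.
  So ∫_0^π (u')² dx = 18*π + 18*π − 432/5 = -432/5 + 36*π.
||u||_{H^1}^2 = (-48/5 + 13*π/2) + (-432/5 + 36*π) = -96 + 85*π/2.


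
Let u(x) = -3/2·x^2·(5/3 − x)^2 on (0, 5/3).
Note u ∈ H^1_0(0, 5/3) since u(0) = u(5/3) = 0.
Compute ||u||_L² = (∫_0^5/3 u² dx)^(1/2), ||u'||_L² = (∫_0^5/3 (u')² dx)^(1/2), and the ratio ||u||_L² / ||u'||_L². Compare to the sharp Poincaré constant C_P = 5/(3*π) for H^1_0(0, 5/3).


||u||_L² / ||u'||_L² = 5*sqrt(3)/18 < C_P = 5/(3*π).

u(x) = -3/2·x^2·(5/3 − x)^2, so u'(x) = x*(-18*x^2 + 45*x - 25)/3.
u(x) = -3/2·x^2·(5/3 − x)^2 vanishes at x = 0 and x = 5/3, so u ∈ H^1_0(0, 5/3). Differentiate via the product rule and integrate the resulting polynomials term by term.
  ∫_0^5/3 u² dx = ∫_0^5/3 (9*x^8/4 - 15*x^7 + 75*x^6/2 - 125*x^5/3 + 625*x^4/36) dx. Term by term:
    ∫_0^5/3 9*x^8/4 dx = 1953125/78732;  ∫_0^5/3 -15*x^7 dx = -1953125/17496;  ∫_0^5/3 75*x^6/2 dx = 1953125/10206;
    ∫_0^5/3 -125*x^5/3 dx = -1953125/13122;  ∫_0^5/3 625*x^4/36 dx = 390625/8748.
  Sum: 1953125/78732 − 1953125/17496 + 1953125/10206 − 1953125/13122 + 390625/8748 = 390625/1102248.
  ∫_0^5/3 (u')² dx = ∫_0^5/3 (36*x^6 - 180*x^5 + 325*x^4 - 250*x^3 + 625*x^2/9) dx. Term by term:
    ∫_0^5/3 36*x^6 dx = 312500/1701;  ∫_0^5/3 -180*x^5 dx = -156250/243;  ∫_0^5/3 325*x^4 dx = 203125/243;
    ∫_0^5/3 -250*x^3 dx = -78125/162;  ∫_0^5/3 625*x^2/9 dx = 78125/729.
  Sum: 312500/1701 − 156250/243 + 203125/243 − 78125/162 + 78125/729 = 15625/10206.
∫_0^5/3 u² dx = 390625/1102248, so ||u||_L² = 625*sqrt(42)/6804.
∫_0^5/3 (u')² dx = 15625/10206, so ||u'||_L² = 125*sqrt(14)/378.
Ratio ||u||_L² / ||u'||_L² = 5*sqrt(3)/18.
Sharp Poincaré constant on H^1_0(0, 5/3) is C_P = L/π = 5/(3*π), achieved by sin(3*π/5·x).
A polynomial bump cannot attain the sharp Poincaré constant (only the first sine eigenfunction does), so the ratio is strictly less than C_P, consistent with ||u||_L² ≤ C_P ||u'||_L².


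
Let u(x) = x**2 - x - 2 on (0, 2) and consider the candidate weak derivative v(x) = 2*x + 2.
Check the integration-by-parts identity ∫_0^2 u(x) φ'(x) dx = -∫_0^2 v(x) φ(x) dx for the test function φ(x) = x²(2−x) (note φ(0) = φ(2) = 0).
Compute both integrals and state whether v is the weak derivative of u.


LHS = -28/15, RHS = -88/15. No, v is not the weak derivative of u.

u(x) = x**2 - x - 2, classical derivative u'(x) = 2*x - 1.
φ(x) = x²(2−x), so φ'(x) = x*(4 - 3*x).
Note φ(0) = φ(2) = 0, so the boundary term u·φ vanishes.
LHS = ∫_0^2 u(x) φ'(x) dx = ∫_0^2 (-3*x^4 + 7*x^3 + 2*x^2 - 8*x) dx. Term by term:
  ∫_0^2 -3*x^4 dx = -96/5;  ∫_0^2 7*x^3 dx = 28;  ∫_0^2 2*x^2 dx = 16/3;
  ∫_0^2 -8*x dx = -16.
Sum: -96/5 + 28 + 16/3 − 16 = -28/15.
So LHS = -28/15.
∫_0^2 v(x) φ(x) dx = ∫_0^2 (-2*x^4 + 2*x^3 + 4*x^2) dx. Term by term:
  ∫_0^2 -2*x^4 dx = -64/5;  ∫_0^2 2*x^3 dx = 8;  ∫_0^2 4*x^2 dx = 32/3.
Sum: -64/5 + 8 + 32/3 = 88/15.
So RHS = -∫_0^2 v(x) φ(x) dx = -88/15.
LHS − RHS = 4 ≠ 0, so the identity fails.
(For a valid weak derivative the identity must hold for EVERY test function, in particular this one. The failure shows v is NOT the weak derivative of u.)
Correct weak derivative would be u'(x) = 2*x - 1.


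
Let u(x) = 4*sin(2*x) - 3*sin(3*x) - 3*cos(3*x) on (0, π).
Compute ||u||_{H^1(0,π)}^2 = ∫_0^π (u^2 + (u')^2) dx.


||u||_{H^1(0,π)}^2 = 192 + 130*π

u'(x) = 9*sin(3*x) + 8*cos(2*x) - 9*cos(3*x).
Expand u² and (u')² and integrate term by term on (0, π), using: for integers n ≥ 1, ∫_0^π sin²(nx) dx = ∫_0^π cos²(nx) dx = π/2; for n ≠ n', ∫_0^π sin(nx)sin(n'x) dx = ∫_0^π cos(nx)cos(n'x) dx = 0; and by product-to-sum, ∫_0^π sin(nx)cos(n'x) dx = ½∫_0^π [sin((n+n')x) + sin((n−n')x)] dx, which is 0 when n+n' is even and 2n/(n²−n'²) when n+n' is odd (it need not vanish on (0, π)).
  u² squared terms: (-3)²·∫cos(3x)² dx = 9·π/2 = 9*π/2;  (-3)²·∫sin(3x)² dx = 9·π/2 = 9*π/2;  (4)²·∫sin(2x)² dx = 16·π/2 = 8*π.
  u² cross terms: 2·(-3)·(-3)·∫cos(3x)·sin(3x) dx = 18·(0) = 0;  2·(-3)·(4)·∫cos(3x)·sin(2x) dx = -24·(-4/5) = 96/5;  2·(-3)·(4)·∫sin(3x)·sin(2x) dx = -24·(0) = 0.
  So ∫_0^π u² dx = 9*π/2 + 9*π/2 + 8*π + 0 + 96/5 + 0 = 96/5 + 17*π.
  (u')² squared terms: (-9)²·∫cos(3x)² dx = 81·π/2 = 81*π/2;  (8)²·∫cos(2x)² dx = 64·π/2 = 32*π;  (9)²·∫sin(3x)² dx = 81·π/2 = 81*π/2.
  (u')² cross terms: 2·(-9)·(8)·∫cos(3x)·cos(2x) dx = -144·(0) = 0;  2·(-9)·(9)·∫cos(3x)·sin(3x) dx = -162·(0) = 0;  2·(8)·(9)·∫cos(2x)·sin(3x) dx = 144·(6/5) = 864/5.
  So ∫_0^π (u')² dx = 81*π/2 + 32*π + 81*π/2 + 0 + 0 + 864/5 = 864/5 + 113*π.
||u||_{H^1}^2 = (96/5 + 17*π) + (864/5 + 113*π) = 192 + 130*π.


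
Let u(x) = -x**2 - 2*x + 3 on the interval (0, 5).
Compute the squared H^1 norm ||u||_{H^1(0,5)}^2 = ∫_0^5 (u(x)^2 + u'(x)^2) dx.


||u||_{H^1}^2 = 4045/3

The H^1 norm (squared) on an interval (0, L) is
  ||u||_{H^1}^2 = ∫_0^L u(x)^2 dx + ∫_0^L u'(x)^2 dx.
Compute u'(x) = -2*x - 2.
Then u(x)^2 = x**4 + 4*x**3 - 2*x**2 - 12*x + 9 and u'(x)^2 = 4*x**2 + 8*x + 4.
Integrate each monomial from 0 to 5 using ∫_0^5 c·x^n dx = c·5^(n+1)/(n+1):
  ∫_0^5 u(x)^2 dx = ∫_0^5 (x^4 + 4*x^3 - 2*x^2 - 12*x + 9) dx. Term by term:
    ∫_0^5 x^4 dx = 625;  ∫_0^5 4*x^3 dx = 625;  ∫_0^5 -2*x^2 dx = -250/3;
    ∫_0^5 -12*x dx = -150;  ∫_0^5 9 dx = 45.
  Sum: 625 + 625 − 250/3 − 150 + 45 = 3185/3.
  ∫_0^5 u'(x)^2 dx = ∫_0^5 (4*x^2 + 8*x + 4) dx. Term by term:
    ∫_0^5 4*x^2 dx = 500/3;  ∫_0^5 8*x dx = 100;  ∫_0^5 4 dx = 20.
  Sum: 500/3 + 100 + 20 = 860/3.
Adding: ||u||_{H^1}^2 = 3185/3 + 860/3 = 4045/3.
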